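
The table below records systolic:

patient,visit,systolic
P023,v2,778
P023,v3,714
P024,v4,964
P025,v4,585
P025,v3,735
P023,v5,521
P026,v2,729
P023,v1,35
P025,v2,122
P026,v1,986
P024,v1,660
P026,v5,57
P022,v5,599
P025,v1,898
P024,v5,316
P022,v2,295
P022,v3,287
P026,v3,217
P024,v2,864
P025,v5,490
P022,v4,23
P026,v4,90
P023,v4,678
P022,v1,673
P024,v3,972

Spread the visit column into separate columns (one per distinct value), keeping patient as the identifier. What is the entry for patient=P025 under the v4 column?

585

Wide layout: rows indexed by patient, columns are the 5 distinct visit values (v2, v3, v4, v5, v1).
Cell (patient=P025, visit=v4) draws from the long row where patient=P025 and visit=v4, which has systolic=585.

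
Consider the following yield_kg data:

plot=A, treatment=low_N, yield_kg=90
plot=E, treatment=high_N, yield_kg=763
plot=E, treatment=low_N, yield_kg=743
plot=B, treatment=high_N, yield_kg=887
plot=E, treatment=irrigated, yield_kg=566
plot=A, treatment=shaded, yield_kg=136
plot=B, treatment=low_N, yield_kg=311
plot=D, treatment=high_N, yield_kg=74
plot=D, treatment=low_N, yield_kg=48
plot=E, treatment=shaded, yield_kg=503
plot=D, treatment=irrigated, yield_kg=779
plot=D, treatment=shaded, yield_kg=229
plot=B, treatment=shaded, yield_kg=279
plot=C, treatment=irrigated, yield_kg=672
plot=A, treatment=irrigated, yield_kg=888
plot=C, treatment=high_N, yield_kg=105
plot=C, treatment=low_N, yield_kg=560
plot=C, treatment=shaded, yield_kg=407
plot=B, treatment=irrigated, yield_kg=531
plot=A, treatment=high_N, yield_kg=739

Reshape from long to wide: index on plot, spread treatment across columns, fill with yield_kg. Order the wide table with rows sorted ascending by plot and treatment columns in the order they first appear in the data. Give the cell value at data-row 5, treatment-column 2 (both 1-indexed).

With rows sorted ascending by plot, row 5 is plot=E. treatment columns in first-appearance order: low_N, high_N, irrigated, shaded; column 2 is high_N.
Long rows with plot=E, treatment=high_N: yield_kg = 763.

763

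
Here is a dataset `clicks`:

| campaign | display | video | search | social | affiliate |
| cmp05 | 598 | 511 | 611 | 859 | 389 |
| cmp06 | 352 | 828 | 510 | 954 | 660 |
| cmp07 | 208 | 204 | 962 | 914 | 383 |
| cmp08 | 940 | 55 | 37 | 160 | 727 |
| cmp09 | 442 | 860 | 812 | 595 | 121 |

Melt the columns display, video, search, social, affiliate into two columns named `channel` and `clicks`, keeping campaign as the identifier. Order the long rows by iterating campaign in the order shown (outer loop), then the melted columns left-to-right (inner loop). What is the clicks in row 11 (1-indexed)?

25 rows total (5 × 5). Row 11: index ⌊(11-1)/5⌋ = 2 into campaign → cmp07; (11-1) mod 5 = 0 into the melted columns → display.
So row 11 is (cmp07, display, 208); clicks = 208.

208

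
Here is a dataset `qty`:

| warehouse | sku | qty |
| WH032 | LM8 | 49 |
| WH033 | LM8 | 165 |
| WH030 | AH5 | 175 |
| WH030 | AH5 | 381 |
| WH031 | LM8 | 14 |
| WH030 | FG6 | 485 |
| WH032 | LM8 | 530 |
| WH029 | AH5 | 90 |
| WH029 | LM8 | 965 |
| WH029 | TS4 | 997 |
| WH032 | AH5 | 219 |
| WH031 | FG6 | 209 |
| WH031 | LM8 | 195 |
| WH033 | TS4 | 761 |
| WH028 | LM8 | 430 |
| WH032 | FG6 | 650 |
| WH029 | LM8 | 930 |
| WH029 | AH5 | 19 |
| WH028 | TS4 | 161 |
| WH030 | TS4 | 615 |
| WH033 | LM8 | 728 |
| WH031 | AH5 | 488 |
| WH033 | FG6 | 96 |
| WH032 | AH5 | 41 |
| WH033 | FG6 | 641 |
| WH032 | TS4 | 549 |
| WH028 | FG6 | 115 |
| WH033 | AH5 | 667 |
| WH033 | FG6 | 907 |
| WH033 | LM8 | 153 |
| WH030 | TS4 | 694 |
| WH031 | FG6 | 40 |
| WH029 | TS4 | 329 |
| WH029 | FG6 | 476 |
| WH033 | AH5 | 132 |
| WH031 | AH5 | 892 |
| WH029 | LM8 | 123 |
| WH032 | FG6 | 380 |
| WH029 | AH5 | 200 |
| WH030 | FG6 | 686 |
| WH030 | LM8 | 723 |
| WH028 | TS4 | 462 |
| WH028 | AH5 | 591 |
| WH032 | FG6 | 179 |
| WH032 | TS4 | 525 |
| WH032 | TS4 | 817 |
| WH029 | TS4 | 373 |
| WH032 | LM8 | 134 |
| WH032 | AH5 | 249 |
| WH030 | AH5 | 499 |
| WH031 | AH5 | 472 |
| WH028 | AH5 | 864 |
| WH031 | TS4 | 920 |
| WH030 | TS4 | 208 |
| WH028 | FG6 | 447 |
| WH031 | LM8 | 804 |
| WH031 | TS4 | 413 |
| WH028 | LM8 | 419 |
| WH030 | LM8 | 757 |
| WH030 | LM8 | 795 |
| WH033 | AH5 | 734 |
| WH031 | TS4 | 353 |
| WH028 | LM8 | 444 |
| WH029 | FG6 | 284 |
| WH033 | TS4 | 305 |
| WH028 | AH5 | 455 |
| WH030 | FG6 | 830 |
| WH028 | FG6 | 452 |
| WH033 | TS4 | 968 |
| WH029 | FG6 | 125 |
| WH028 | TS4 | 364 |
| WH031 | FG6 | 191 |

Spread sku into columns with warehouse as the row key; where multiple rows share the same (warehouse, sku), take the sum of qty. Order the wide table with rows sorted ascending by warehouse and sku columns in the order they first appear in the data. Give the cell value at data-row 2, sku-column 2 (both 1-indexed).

309

With rows sorted ascending by warehouse, row 2 is warehouse=WH029. sku columns in first-appearance order: LM8, AH5, FG6, TS4; column 2 is AH5.
Long rows with warehouse=WH029, sku=AH5: 90 + 19 + 200 = 309.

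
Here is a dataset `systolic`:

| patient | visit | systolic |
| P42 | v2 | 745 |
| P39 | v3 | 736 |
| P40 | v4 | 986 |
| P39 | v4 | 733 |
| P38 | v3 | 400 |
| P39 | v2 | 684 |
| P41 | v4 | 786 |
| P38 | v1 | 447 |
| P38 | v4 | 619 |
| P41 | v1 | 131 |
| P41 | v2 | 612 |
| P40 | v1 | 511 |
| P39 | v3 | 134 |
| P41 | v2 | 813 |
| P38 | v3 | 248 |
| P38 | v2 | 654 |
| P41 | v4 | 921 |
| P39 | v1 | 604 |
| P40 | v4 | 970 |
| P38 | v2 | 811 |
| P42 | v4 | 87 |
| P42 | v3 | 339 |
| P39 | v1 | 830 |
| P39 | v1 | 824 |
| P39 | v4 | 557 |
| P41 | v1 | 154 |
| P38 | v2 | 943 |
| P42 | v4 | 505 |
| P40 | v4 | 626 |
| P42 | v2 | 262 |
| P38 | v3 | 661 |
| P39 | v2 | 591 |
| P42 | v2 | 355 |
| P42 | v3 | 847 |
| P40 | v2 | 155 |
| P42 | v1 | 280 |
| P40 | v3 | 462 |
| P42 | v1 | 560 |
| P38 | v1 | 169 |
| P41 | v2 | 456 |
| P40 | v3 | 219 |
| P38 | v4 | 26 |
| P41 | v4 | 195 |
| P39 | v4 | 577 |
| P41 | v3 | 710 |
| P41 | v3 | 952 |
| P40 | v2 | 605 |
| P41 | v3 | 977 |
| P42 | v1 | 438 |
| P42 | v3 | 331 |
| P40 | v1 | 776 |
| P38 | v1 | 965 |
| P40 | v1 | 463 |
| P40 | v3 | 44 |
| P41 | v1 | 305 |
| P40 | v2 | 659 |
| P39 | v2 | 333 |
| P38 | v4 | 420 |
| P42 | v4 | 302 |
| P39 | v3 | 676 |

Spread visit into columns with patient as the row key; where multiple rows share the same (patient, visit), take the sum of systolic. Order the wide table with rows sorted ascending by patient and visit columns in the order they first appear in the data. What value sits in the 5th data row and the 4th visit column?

1278

With rows sorted ascending by patient, row 5 is patient=P42. visit columns in first-appearance order: v2, v3, v4, v1; column 4 is v1.
Long rows with patient=P42, visit=v1: 280 + 560 + 438 = 1278.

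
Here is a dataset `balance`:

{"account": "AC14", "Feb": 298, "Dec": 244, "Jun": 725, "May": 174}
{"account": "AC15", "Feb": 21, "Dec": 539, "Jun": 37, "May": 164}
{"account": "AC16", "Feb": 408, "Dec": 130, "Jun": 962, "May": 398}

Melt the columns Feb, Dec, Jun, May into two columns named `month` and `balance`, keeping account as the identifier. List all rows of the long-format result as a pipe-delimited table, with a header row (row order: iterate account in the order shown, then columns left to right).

| account | month | balance |
| AC14 | Feb | 298 |
| AC14 | Dec | 244 |
| AC14 | Jun | 725 |
| AC14 | May | 174 |
| AC15 | Feb | 21 |
| AC15 | Dec | 539 |
| AC15 | Jun | 37 |
| AC15 | May | 164 |
| AC16 | Feb | 408 |
| AC16 | Dec | 130 |
| AC16 | Jun | 962 |
| AC16 | May | 398 |

Each (account, column) pair becomes one row: 3 × 4 = 12 rows.
For example, (AC14, Feb) → balance=298.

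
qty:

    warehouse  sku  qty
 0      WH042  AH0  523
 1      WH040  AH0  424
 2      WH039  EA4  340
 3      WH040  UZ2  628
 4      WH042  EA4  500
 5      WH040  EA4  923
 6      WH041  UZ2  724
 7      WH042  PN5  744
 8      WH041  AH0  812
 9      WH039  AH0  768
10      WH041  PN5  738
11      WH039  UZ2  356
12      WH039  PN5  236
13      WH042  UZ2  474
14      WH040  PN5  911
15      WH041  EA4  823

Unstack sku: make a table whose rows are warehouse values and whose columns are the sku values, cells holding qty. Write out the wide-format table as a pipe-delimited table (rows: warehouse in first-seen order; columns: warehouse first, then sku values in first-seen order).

Columns: warehouse plus the 4 distinct sku values (AH0, EA4, UZ2, PN5).
For example, row WH042 column AH0 takes qty=523 from the long row (WH042, AH0).

| warehouse | AH0 | EA4 | UZ2 | PN5 |
| WH042 | 523 | 500 | 474 | 744 |
| WH040 | 424 | 923 | 628 | 911 |
| WH039 | 768 | 340 | 356 | 236 |
| WH041 | 812 | 823 | 724 | 738 |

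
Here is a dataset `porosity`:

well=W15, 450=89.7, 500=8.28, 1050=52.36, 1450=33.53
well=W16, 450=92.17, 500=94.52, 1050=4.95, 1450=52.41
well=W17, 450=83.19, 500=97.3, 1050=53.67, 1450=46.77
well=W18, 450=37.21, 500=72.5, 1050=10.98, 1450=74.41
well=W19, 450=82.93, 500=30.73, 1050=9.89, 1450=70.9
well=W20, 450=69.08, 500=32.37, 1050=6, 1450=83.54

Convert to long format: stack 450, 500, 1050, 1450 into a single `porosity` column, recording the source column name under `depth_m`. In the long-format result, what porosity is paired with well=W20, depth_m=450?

69.08

Unpivoting turns each (well, wide-column) pair into one long row.
The wide cell at row W20, column 450 holds 69.08, so the long row (W20, 450) has porosity=69.08.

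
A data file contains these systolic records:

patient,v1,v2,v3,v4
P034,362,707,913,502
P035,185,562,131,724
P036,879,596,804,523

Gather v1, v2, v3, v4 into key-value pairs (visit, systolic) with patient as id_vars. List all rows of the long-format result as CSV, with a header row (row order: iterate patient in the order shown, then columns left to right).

Each (patient, column) pair becomes one row: 3 × 4 = 12 rows.
For example, (P034, v1) → systolic=362.

patient,visit,systolic
P034,v1,362
P034,v2,707
P034,v3,913
P034,v4,502
P035,v1,185
P035,v2,562
P035,v3,131
P035,v4,724
P036,v1,879
P036,v2,596
P036,v3,804
P036,v4,523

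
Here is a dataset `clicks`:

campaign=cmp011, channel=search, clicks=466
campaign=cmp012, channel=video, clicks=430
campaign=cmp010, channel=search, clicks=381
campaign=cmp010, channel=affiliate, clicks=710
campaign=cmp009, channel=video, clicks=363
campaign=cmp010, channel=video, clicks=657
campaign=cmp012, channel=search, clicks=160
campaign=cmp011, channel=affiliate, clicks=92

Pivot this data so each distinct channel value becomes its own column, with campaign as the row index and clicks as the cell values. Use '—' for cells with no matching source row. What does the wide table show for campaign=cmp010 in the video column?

657

The long row with campaign=cmp010, channel=video has clicks=657.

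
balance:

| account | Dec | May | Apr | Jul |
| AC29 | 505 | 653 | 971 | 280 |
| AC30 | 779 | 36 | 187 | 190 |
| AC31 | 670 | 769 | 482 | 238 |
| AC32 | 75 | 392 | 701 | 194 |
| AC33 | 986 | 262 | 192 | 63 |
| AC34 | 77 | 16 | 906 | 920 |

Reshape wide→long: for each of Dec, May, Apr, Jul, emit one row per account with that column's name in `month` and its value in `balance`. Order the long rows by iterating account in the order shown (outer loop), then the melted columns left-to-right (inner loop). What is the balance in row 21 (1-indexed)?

24 rows total (6 × 4). Row 21: index ⌊(21-1)/4⌋ = 5 into account → AC34; (21-1) mod 4 = 0 into the melted columns → Dec.
So row 21 is (AC34, Dec, 77); balance = 77.

77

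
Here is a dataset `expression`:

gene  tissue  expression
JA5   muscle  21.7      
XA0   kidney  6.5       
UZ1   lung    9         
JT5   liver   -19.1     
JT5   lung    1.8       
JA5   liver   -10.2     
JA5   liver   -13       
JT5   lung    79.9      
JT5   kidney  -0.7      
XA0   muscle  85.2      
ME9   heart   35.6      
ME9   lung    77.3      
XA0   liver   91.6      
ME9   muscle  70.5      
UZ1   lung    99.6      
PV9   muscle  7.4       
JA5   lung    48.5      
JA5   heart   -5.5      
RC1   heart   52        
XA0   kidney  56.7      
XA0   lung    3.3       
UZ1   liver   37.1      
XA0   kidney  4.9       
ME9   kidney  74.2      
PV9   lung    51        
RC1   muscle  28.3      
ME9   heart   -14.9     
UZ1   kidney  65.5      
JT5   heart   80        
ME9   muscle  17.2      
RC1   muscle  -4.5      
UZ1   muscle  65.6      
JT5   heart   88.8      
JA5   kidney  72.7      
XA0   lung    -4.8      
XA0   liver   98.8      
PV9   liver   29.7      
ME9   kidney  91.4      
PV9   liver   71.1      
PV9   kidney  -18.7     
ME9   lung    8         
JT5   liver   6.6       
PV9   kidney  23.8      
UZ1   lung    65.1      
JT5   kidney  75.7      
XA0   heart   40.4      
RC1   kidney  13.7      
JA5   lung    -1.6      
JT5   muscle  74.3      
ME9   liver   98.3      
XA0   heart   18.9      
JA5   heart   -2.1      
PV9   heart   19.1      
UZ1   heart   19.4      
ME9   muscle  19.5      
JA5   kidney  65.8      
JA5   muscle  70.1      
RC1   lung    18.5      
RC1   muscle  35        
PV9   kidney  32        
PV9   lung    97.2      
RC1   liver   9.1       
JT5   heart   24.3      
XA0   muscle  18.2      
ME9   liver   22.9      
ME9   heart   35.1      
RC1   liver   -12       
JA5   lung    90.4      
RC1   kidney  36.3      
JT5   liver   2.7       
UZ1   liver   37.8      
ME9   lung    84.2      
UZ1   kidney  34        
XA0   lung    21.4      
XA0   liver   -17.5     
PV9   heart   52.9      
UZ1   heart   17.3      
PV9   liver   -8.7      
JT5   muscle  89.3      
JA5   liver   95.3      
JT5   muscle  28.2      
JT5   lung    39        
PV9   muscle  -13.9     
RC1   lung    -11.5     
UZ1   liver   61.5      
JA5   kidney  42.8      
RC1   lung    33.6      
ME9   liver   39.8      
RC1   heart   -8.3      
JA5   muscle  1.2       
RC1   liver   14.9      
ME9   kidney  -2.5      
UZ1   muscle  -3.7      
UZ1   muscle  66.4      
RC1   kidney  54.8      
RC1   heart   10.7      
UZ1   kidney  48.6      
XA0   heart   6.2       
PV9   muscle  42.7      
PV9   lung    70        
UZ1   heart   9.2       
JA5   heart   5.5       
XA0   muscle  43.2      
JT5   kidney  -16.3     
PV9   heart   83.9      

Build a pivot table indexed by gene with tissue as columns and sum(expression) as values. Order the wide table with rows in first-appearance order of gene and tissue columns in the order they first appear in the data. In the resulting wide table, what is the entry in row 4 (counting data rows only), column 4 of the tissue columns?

-9.8

With rows in first-appearance order of gene, row 4 is gene=JT5. tissue columns in first-appearance order: muscle, kidney, lung, liver, heart; column 4 is liver.
Long rows with gene=JT5, tissue=liver: -19.1 + 6.6 + 2.7 = -9.8.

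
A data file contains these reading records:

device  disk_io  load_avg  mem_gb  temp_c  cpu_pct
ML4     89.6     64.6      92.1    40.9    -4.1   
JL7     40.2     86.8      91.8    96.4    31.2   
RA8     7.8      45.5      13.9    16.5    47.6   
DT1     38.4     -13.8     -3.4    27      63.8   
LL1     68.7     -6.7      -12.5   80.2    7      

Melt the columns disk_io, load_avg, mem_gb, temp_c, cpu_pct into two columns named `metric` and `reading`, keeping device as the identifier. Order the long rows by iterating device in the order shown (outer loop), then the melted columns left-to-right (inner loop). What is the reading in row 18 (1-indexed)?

-3.4

25 rows total (5 × 5). Row 18: index ⌊(18-1)/5⌋ = 3 into device → DT1; (18-1) mod 5 = 2 into the melted columns → mem_gb.
So row 18 is (DT1, mem_gb, -3.4); reading = -3.4.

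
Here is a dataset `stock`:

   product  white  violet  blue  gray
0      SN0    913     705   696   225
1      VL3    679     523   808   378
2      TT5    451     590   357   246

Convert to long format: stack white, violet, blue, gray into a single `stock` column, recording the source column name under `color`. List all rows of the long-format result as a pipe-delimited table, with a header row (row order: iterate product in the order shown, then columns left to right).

| product | color | stock |
| SN0 | white | 913 |
| SN0 | violet | 705 |
| SN0 | blue | 696 |
| SN0 | gray | 225 |
| VL3 | white | 679 |
| VL3 | violet | 523 |
| VL3 | blue | 808 |
| VL3 | gray | 378 |
| TT5 | white | 451 |
| TT5 | violet | 590 |
| TT5 | blue | 357 |
| TT5 | gray | 246 |

Each (product, column) pair becomes one row: 3 × 4 = 12 rows.
For example, (SN0, white) → stock=913.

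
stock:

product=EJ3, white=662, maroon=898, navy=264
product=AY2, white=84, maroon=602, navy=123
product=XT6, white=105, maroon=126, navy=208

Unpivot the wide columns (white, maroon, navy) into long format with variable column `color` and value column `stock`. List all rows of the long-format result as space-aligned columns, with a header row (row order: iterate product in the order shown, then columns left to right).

product  color   stock
EJ3      white   662  
EJ3      maroon  898  
EJ3      navy    264  
AY2      white   84   
AY2      maroon  602  
AY2      navy    123  
XT6      white   105  
XT6      maroon  126  
XT6      navy    208  

Each (product, column) pair becomes one row: 3 × 3 = 9 rows.
For example, (EJ3, white) → stock=662.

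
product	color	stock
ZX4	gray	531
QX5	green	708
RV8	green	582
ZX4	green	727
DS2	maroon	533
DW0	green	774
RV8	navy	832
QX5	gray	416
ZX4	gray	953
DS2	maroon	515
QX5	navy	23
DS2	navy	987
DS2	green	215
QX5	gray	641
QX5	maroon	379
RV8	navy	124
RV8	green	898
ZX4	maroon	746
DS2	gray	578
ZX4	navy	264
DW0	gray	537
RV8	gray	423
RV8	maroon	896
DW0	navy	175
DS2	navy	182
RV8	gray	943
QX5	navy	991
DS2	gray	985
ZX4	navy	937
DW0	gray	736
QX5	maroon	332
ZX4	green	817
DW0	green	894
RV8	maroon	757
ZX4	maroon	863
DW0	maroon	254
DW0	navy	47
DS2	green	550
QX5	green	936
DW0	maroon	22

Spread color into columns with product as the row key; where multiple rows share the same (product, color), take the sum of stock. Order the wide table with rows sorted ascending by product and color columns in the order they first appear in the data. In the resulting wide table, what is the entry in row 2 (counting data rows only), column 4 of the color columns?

With rows sorted ascending by product, row 2 is product=DW0. color columns in first-appearance order: gray, green, maroon, navy; column 4 is navy.
Long rows with product=DW0, color=navy: 175 + 47 = 222.

222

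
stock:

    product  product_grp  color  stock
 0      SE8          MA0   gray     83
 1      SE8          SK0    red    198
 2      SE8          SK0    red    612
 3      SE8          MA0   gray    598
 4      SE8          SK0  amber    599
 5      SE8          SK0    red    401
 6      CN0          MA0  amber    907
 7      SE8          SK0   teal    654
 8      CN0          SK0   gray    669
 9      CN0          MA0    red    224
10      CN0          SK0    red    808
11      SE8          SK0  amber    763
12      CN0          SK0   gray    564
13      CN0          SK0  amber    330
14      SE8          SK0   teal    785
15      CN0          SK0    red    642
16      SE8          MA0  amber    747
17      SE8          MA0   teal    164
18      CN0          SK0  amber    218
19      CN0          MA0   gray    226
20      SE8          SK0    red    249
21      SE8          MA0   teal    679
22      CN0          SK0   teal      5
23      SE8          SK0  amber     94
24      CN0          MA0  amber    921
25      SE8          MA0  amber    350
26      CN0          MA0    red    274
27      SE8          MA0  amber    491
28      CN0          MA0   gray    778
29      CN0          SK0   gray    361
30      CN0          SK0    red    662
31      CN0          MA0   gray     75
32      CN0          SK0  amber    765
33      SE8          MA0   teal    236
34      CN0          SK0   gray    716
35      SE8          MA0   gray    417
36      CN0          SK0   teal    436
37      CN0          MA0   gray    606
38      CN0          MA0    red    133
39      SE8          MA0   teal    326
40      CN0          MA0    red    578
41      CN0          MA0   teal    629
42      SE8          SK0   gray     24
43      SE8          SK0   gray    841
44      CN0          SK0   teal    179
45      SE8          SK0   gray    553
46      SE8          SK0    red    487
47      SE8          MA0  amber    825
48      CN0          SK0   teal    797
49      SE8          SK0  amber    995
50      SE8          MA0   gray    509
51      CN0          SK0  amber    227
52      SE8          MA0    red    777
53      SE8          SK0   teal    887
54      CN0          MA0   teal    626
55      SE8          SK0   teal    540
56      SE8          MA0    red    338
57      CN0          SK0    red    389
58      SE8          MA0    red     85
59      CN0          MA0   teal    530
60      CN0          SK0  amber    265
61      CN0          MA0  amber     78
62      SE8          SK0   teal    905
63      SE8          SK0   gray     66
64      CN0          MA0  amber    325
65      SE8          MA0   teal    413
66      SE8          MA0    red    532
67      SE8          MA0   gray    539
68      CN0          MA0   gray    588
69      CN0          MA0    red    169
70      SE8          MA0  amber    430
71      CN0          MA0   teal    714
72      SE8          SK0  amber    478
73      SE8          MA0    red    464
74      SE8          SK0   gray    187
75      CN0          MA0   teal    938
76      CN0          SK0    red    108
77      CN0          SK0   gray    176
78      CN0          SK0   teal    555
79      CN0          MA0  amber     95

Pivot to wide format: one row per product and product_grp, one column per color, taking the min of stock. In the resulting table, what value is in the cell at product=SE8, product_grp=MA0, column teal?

164

Rows with product=SE8, product_grp=MA0 and color=teal: stock values are 164, 679, 236, 326, 413.
min(164, 679, 236, 326, 413) = 164.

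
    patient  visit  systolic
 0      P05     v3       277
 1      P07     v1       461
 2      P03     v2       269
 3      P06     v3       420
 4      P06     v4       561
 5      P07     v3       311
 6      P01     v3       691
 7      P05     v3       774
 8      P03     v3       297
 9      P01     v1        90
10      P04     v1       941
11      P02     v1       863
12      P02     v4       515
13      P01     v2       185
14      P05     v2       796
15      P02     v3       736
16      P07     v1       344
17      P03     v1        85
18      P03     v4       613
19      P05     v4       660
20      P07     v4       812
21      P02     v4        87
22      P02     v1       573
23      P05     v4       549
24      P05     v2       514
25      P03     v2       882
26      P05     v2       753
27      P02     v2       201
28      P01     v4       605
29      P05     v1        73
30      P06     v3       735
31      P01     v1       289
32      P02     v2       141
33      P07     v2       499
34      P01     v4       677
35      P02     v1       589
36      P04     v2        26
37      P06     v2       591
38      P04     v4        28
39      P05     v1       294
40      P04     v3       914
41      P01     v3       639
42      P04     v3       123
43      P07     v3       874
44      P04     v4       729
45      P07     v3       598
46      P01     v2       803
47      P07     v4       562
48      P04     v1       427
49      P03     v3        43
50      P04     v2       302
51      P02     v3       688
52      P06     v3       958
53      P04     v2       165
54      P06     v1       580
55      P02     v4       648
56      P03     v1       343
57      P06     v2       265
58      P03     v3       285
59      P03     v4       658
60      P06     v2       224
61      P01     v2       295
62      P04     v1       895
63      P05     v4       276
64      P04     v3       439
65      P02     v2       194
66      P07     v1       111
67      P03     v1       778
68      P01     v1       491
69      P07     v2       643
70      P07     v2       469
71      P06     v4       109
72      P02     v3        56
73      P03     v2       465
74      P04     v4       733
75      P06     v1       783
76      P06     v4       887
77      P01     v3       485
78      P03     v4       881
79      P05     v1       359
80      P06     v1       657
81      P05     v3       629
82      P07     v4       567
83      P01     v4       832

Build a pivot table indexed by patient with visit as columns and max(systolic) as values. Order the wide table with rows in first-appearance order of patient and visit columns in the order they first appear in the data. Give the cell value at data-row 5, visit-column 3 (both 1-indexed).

With rows in first-appearance order of patient, row 5 is patient=P01. visit columns in first-appearance order: v3, v1, v2, v4; column 3 is v2.
Long rows with patient=P01, visit=v2: max(185, 803, 295) = 803.

803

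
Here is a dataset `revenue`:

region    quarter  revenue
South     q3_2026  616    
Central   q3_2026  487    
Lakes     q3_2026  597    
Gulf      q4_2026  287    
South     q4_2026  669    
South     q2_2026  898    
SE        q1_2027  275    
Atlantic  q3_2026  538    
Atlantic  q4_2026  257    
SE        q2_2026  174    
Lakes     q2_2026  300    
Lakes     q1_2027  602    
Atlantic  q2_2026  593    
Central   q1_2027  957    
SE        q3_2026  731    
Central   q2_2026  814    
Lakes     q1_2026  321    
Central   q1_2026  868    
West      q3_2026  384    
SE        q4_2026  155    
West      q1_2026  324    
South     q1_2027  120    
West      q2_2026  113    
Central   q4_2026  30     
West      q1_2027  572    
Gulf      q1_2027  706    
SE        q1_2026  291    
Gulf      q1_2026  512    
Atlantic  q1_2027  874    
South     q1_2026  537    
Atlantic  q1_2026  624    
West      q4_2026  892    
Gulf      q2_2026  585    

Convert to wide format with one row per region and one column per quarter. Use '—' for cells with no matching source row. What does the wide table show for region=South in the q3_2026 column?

616

The long row with region=South, quarter=q3_2026 has revenue=616.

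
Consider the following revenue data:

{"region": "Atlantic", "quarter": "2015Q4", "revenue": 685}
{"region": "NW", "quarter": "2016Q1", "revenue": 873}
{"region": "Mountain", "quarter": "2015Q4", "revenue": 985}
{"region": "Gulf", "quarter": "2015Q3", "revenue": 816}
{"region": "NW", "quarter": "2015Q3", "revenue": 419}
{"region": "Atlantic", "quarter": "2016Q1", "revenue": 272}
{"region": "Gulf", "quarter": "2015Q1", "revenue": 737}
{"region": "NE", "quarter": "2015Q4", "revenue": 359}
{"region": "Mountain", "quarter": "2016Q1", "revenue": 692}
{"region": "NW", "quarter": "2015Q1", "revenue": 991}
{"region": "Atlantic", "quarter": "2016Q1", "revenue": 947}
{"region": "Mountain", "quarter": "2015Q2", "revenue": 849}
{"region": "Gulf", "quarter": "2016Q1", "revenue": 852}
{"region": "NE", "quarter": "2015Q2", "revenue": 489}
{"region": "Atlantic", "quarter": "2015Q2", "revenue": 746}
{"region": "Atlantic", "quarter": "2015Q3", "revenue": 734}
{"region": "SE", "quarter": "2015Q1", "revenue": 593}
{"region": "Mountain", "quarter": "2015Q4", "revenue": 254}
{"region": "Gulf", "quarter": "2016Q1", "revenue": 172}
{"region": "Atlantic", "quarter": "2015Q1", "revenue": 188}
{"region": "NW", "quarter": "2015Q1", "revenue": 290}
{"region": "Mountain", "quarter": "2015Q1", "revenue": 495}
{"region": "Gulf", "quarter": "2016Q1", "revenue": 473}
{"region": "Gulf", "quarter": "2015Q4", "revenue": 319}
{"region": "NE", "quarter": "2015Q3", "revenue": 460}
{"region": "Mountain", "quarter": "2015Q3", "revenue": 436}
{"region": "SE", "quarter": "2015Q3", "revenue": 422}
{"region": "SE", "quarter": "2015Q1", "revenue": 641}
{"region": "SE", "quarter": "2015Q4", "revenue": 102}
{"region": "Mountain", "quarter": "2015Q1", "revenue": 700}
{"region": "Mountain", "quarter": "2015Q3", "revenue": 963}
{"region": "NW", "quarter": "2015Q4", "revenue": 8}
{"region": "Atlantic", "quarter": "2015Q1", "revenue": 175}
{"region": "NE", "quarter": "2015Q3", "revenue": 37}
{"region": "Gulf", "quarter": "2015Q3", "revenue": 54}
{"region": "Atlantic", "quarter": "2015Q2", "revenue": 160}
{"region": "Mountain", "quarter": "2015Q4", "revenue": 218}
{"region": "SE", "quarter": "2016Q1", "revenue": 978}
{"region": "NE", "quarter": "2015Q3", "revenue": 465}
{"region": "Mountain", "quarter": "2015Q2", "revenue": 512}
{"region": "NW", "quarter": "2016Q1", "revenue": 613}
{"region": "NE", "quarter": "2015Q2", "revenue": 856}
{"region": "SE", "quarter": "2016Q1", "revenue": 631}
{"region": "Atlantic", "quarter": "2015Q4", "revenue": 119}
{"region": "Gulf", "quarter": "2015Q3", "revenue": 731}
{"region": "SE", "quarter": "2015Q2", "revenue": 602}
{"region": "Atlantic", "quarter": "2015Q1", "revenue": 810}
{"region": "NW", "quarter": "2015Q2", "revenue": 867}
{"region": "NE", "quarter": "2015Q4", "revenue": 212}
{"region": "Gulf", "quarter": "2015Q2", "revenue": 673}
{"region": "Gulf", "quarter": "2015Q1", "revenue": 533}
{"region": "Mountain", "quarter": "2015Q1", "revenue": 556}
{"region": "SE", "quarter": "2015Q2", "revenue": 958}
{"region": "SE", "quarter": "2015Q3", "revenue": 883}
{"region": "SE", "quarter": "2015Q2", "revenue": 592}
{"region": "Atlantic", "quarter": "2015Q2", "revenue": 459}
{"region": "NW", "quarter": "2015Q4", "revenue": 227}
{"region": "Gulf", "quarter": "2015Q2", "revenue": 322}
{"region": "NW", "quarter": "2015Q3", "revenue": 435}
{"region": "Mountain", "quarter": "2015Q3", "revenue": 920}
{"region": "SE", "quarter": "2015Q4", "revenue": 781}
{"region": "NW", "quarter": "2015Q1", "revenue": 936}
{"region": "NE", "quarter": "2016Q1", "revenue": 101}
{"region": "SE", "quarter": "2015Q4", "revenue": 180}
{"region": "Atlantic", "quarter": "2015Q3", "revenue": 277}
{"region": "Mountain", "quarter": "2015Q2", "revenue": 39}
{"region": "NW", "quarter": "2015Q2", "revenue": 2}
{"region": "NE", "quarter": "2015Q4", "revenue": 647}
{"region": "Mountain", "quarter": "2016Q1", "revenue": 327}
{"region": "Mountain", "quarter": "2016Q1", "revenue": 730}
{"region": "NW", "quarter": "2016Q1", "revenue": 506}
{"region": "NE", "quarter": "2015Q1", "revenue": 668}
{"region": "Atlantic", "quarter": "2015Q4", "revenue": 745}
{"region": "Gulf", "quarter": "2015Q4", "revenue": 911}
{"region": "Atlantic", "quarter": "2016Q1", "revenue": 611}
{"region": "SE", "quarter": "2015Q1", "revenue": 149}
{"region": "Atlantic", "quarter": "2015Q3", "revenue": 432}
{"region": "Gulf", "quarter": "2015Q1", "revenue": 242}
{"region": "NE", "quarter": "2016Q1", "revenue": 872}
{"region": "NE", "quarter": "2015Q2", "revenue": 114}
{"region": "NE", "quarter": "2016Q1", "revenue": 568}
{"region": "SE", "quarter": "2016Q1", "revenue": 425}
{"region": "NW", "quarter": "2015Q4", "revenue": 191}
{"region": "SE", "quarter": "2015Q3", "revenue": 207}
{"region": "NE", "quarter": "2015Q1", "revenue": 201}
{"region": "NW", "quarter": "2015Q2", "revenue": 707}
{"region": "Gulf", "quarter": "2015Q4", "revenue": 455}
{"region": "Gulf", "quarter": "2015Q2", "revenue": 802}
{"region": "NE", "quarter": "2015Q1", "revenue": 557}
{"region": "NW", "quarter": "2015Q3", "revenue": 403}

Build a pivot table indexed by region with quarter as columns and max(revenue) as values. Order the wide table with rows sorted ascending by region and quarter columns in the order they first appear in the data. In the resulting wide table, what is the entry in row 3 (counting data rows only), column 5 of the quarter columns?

With rows sorted ascending by region, row 3 is region=Mountain. quarter columns in first-appearance order: 2015Q4, 2016Q1, 2015Q3, 2015Q1, 2015Q2; column 5 is 2015Q2.
Long rows with region=Mountain, quarter=2015Q2: max(849, 512, 39) = 849.

849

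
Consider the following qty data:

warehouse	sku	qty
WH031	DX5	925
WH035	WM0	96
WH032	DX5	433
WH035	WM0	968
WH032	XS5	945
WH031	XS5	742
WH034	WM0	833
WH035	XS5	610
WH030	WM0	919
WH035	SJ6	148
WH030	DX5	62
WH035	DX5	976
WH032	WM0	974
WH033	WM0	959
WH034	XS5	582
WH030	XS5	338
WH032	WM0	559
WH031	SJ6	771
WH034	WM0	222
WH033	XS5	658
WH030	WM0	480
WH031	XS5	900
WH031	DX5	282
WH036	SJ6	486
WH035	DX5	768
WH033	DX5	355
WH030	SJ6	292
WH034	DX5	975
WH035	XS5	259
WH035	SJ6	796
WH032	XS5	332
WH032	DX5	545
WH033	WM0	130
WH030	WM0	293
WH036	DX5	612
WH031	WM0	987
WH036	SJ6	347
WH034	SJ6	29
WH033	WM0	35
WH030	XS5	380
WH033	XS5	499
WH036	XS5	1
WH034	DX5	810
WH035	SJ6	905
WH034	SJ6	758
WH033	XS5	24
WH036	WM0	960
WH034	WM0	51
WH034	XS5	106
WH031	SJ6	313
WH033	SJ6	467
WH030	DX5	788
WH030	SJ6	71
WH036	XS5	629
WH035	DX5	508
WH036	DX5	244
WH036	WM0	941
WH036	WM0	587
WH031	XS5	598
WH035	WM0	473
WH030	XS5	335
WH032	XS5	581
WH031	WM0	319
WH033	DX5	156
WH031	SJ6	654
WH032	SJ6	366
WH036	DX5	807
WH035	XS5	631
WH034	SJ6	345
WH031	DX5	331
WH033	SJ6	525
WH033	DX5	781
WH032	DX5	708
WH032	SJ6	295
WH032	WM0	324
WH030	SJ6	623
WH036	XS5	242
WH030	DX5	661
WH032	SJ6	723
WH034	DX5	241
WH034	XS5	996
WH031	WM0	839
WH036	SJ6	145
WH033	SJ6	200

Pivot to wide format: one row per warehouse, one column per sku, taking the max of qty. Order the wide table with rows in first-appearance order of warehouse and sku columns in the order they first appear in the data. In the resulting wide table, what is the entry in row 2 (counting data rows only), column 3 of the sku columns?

With rows in first-appearance order of warehouse, row 2 is warehouse=WH035. sku columns in first-appearance order: DX5, WM0, XS5, SJ6; column 3 is XS5.
Long rows with warehouse=WH035, sku=XS5: max(610, 259, 631) = 631.

631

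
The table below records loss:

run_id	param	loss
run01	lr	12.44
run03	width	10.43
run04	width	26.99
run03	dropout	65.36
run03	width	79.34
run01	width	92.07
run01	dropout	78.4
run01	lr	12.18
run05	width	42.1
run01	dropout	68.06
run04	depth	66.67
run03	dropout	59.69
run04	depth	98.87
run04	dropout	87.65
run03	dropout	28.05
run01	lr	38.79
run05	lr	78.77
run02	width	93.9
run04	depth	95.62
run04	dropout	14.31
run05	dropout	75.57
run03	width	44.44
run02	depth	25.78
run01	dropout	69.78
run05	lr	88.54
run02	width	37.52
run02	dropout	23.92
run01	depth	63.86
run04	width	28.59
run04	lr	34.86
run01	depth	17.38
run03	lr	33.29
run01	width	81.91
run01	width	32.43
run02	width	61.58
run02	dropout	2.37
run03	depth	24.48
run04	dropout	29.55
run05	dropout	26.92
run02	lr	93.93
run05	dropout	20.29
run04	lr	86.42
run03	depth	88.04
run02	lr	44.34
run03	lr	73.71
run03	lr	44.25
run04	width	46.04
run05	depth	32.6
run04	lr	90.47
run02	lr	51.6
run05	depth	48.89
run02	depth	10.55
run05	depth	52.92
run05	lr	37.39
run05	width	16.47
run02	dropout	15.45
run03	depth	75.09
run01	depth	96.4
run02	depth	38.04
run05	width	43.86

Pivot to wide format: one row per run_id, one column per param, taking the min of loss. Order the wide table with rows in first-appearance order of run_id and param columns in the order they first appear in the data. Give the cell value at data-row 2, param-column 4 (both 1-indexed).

With rows in first-appearance order of run_id, row 2 is run_id=run03. param columns in first-appearance order: lr, width, dropout, depth; column 4 is depth.
Long rows with run_id=run03, param=depth: min(24.48, 88.04, 75.09) = 24.48.

24.48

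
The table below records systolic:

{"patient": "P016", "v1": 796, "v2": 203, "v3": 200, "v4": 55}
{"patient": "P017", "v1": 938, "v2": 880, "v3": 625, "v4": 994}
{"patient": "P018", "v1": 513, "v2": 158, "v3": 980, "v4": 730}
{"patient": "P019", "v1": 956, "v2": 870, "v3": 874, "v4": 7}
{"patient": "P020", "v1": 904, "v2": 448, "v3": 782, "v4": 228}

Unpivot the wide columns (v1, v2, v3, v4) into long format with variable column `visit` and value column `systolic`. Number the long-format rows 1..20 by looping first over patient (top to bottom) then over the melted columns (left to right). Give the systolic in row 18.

448

20 rows total (5 × 4). Row 18: index ⌊(18-1)/4⌋ = 4 into patient → P020; (18-1) mod 4 = 1 into the melted columns → v2.
So row 18 is (P020, v2, 448); systolic = 448.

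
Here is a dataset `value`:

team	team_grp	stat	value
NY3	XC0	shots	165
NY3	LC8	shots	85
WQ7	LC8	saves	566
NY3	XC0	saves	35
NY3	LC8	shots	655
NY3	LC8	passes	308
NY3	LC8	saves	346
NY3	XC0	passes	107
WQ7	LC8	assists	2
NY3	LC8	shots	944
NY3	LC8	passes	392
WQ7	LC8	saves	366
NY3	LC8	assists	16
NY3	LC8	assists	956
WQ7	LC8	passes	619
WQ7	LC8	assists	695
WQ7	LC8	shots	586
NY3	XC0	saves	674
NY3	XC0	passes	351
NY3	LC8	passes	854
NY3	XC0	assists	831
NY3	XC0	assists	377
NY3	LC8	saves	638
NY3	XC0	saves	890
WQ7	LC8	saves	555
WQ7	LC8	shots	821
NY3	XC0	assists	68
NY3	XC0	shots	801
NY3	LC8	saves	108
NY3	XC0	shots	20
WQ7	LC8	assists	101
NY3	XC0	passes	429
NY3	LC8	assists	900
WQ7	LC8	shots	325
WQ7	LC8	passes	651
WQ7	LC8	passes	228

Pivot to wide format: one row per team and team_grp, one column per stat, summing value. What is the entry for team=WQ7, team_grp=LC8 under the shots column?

Rows with team=WQ7, team_grp=LC8 and stat=shots: value values are 586, 821, 325.
586 + 821 + 325 = 1732.

1732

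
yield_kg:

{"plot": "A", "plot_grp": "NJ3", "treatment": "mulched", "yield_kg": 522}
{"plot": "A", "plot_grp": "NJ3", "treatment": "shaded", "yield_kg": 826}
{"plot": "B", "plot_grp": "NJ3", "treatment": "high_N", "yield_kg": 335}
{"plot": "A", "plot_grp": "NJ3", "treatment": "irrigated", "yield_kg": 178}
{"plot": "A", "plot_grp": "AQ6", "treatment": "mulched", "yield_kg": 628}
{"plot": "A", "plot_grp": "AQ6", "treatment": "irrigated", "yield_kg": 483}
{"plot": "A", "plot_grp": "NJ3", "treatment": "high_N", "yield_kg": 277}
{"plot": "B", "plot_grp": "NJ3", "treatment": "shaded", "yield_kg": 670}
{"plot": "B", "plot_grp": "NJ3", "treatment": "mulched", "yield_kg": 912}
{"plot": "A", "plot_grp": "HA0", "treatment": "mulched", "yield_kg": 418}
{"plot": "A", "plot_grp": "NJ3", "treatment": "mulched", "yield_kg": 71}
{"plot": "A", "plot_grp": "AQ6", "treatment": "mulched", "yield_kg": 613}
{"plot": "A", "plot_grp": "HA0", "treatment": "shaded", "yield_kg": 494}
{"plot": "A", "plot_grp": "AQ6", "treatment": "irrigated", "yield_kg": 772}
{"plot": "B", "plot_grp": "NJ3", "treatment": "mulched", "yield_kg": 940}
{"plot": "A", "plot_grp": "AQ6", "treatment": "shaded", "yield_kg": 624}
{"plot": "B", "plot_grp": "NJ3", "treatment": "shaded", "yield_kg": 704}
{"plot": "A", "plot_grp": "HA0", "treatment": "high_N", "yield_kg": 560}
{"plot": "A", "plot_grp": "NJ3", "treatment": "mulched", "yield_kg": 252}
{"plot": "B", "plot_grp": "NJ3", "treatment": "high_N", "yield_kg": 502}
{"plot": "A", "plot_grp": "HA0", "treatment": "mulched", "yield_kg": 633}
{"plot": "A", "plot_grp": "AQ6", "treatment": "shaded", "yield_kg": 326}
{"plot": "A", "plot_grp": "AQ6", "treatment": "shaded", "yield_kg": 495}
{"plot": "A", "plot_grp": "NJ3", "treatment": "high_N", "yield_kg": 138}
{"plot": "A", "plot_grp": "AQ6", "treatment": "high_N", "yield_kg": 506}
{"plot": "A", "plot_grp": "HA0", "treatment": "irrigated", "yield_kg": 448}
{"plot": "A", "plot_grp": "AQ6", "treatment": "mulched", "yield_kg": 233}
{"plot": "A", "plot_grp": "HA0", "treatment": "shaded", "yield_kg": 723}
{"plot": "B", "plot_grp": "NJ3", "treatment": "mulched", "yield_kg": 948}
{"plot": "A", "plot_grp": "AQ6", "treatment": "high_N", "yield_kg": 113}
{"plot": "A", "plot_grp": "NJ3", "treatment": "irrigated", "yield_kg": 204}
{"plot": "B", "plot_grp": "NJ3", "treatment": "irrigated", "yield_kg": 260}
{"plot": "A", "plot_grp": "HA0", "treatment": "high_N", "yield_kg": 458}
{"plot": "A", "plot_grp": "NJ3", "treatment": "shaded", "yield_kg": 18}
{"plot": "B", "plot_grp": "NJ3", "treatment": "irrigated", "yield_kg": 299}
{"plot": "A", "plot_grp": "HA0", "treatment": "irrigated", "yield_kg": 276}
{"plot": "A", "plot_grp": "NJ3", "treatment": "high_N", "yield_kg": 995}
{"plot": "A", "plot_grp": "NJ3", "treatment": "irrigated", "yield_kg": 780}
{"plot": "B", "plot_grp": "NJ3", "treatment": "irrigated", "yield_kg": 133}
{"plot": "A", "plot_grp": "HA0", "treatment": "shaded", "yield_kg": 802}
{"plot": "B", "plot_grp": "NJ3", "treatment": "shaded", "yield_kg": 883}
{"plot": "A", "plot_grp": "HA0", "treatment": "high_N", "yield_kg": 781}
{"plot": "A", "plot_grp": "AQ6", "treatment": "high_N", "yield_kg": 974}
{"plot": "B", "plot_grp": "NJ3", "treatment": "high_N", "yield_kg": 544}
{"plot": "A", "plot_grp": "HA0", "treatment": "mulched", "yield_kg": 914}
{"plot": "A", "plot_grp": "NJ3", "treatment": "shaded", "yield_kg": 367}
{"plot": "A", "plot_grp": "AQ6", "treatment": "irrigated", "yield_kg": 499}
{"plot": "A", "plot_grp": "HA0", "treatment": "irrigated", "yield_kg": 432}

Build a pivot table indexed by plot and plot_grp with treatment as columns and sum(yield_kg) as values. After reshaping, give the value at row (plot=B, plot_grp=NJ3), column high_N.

Rows with plot=B, plot_grp=NJ3 and treatment=high_N: yield_kg values are 335, 502, 544.
335 + 502 + 544 = 1381.

1381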